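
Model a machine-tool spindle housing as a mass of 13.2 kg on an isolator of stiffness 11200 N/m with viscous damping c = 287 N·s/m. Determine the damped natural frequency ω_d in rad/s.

27.0 rad/s

ω_n = √(k/m) = √(11200/13.2) = 29.13 rad/s.
Critical damping c_c = 2√(k·m) = 2√(11200 × 13.2) = 769.0 N·s/m, so ζ = c/c_c = 287/769.0 = 0.3732.
ω_d = ω_n√(1 − ζ²) = 29.13 × √(1 − 0.139) = 27.02 rad/s.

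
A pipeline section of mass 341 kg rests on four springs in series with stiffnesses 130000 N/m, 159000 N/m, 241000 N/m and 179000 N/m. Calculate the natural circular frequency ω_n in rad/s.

11.1 rad/s

Series springs: 1/k_eq = 1/130000 + 1/159000 + 1/241000 + 1/179000 = 2.372×10^-5, so k_eq = 42160 N/m.
ω_n = √(k_eq/m) = √(42160/341) = √123.6 = 11.12 rad/s.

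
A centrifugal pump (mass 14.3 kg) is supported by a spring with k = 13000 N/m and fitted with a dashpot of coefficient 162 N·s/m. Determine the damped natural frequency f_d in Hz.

ω_n = √(k/m) = √(13000/14.3) = 30.15 rad/s.
Critical damping c_c = 2√(k·m) = 2√(13000 × 14.3) = 862.3 N·s/m, so ζ = c/c_c = 162/862.3 = 0.1879.
ω_d = ω_n√(1 − ζ²) = 30.15 × √(1 − 0.0353) = 29.61 rad/s.
f_d = ω_d/(2π) = 4.713 Hz.

4.71 Hz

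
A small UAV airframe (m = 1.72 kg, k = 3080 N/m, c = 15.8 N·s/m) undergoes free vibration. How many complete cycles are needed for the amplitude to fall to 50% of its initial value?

ζ = c/(2√(km)) = 15.8/(2√(3080 × 1.72)) = 15.8/145.6 = 0.1085.
Logarithmic decrement δ = 2πζ/√(1 − ζ²) = 2π × 0.1085/√(1 − 0.0118) = 0.6860.
x_n/x₀ = e^(−nδ) ≤ 0.5; take ln: n ≥ ln(1/0.5)/δ = 0.6931/0.6860 = 1.010.
So 2 complete cycles are required.

2 cycles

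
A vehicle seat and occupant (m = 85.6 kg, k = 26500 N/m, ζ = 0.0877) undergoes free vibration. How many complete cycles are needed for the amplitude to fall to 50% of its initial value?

2 cycles

Logarithmic decrement δ = 2πζ/√(1 − ζ²) = 2π × 0.08770/√(1 − 0.00769) = 0.5532.
x_n/x₀ = e^(−nδ) ≤ 0.5; take ln: n ≥ ln(1/0.5)/δ = 0.6931/0.5532 = 1.253.
So 2 complete cycles are required.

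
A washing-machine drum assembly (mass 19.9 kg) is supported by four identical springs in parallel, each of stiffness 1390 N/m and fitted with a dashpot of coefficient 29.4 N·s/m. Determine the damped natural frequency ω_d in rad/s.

Parallel springs add: k_eq = 4 × 1390 = 5560 N/m.
ω_n = √(k_eq/m) = √(5560/19.9) = 16.72 rad/s.
Critical damping c_c = 2√(k_eq·m) = 2√(5560 × 19.9) = 665.3 N·s/m, so ζ = c/c_c = 29.4/665.3 = 0.04419.
ω_d = ω_n√(1 − ζ²) = 16.72 × √(1 − 0.00195) = 16.70 rad/s.

16.7 rad/s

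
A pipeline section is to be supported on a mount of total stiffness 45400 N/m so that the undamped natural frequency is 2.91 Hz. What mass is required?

ω_n = 2πf_n = 2π × 2.91 = 18.28 rad/s.
m = k/ω_n² = 45400/18.28² = 45400/334.3 = 135.8 kg.

136 kg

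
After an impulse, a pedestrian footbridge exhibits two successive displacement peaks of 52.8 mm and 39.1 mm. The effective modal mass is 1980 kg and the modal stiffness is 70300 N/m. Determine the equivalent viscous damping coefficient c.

1130 N·s/m

Logarithmic decrement δ = (1/n)·ln(x₀/x_n) = (1/1)·ln(52.8/39.1) = (1/1)·ln(1.350) = 0.3004.
ζ = δ/√(4π² + δ²) = 0.3004/√(39.48 + 0.0902) = 0.3004/6.290 = 0.04775.
c = ζ · 2√(km) = 0.04775 × 2√(70300 × 1980) = 0.04775 × 23600 = 1127 N·s/m.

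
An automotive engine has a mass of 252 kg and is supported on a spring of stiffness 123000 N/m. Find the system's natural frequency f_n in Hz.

3.52 Hz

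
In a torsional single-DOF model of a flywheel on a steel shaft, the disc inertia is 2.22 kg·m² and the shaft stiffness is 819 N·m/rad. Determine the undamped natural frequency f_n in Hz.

ω_n = √(k_t/J) = √(819/2.22) = √368.9 = 19.21 rad/s.
f_n = ω_n/(2π) = 19.21/6.283 = 3.057 Hz.

3.06 Hz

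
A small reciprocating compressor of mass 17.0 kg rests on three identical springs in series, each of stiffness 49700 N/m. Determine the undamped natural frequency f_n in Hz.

4.97 Hz

Series springs: 1/k_eq = 3/49700, so k_eq = 49700/3 = 16570 N/m.
ω_n = √(k_eq/m) = √(16570/17.0) = √974.5 = 31.22 rad/s.
f_n = ω_n/(2π) = 31.22/6.283 = 4.968 Hz.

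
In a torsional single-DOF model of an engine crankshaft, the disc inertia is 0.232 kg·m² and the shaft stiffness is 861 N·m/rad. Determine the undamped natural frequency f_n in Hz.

9.70 Hz

ω_n = √(k_t/J) = √(861/0.232) = √3711 = 60.92 rad/s.
f_n = ω_n/(2π) = 60.92/6.283 = 9.696 Hz.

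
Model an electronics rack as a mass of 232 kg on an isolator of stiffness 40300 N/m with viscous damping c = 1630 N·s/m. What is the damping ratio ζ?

0.267

ω_n = √(k/m) = √(40300/232) = 13.18 rad/s.
Critical damping c_c = 2√(k·m) = 2√(40300 × 232) = 6115 N·s/m, so ζ = c/c_c = 1630/6115 = 0.2665.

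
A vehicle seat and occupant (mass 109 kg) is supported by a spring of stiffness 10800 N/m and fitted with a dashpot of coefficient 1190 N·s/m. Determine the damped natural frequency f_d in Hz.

ω_n = √(k/m) = √(10800/109) = 9.954 rad/s.
Critical damping c_c = 2√(k·m) = 2√(10800 × 109) = 2170 N·s/m, so ζ = c/c_c = 1190/2170 = 0.5484.
ω_d = ω_n√(1 − ζ²) = 9.954 × √(1 − 0.301) = 8.324 rad/s.
f_d = ω_d/(2π) = 1.325 Hz.

1.32 Hz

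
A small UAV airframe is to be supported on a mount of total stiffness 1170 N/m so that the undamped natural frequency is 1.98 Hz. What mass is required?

ω_n = 2πf_n = 2π × 1.98 = 12.44 rad/s.
m = k/ω_n² = 1170/12.44² = 1170/154.8 = 7.560 kg.

7.56 kg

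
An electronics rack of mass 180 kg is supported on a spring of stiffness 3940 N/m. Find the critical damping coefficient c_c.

1680 N·s/m

c_c = 2√(k·m) = 2√(3940 × 180) = 2 × 842.1 = 1684 N·s/m.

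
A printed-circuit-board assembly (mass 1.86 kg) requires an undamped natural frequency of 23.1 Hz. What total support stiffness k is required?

ω_n = 2πf_n = 2π × 23.1 = 145.1 rad/s.
k = m·ω_n² = 1.86 × 145.1² = 1.86 × 21070 = 39180 N/m.

39200 N/m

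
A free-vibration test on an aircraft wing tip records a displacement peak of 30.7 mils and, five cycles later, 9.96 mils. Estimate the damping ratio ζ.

0.0358

Logarithmic decrement δ = (1/n)·ln(x₀/x_n) = (1/5)·ln(30.7/9.96) = (1/5)·ln(3.082) = 0.2251.
ζ = δ/√(4π² + δ²) = 0.2251/√(39.48 + 0.0507) = 0.2251/6.287 = 0.03581.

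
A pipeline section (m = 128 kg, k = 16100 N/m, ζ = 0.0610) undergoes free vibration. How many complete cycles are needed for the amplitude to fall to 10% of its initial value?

6 cycles

Logarithmic decrement δ = 2πζ/√(1 − ζ²) = 2π × 0.06100/√(1 − 0.00372) = 0.3840.
x_n/x₀ = e^(−nδ) ≤ 0.1; take ln: n ≥ ln(1/0.1)/δ = 2.303/0.3840 = 5.996.
So 6 complete cycles are required.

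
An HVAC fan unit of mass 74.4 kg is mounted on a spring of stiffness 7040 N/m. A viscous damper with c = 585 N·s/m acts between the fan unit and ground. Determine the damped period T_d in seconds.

0.706 s

ω_n = √(k/m) = √(7040/74.4) = 9.727 rad/s.
Critical damping c_c = 2√(k·m) = 2√(7040 × 74.4) = 1447 N·s/m, so ζ = c/c_c = 585/1447 = 0.4042.
ω_d = ω_n√(1 − ζ²) = 9.727 × √(1 − 0.163) = 8.898 rad/s.
T_d = 2π/ω_d = 0.7062 s.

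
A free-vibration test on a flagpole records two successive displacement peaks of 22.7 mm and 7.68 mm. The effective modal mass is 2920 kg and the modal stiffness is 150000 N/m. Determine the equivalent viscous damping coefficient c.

7110 N·s/m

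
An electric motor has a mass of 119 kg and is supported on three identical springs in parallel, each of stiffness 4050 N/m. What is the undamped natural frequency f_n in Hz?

Parallel springs add: k_eq = 3 × 4050 = 12150 N/m.
ω_n = √(k_eq/m) = √(12150/119) = √102.1 = 10.10 rad/s.
f_n = ω_n/(2π) = 10.10/6.283 = 1.608 Hz.

1.61 Hz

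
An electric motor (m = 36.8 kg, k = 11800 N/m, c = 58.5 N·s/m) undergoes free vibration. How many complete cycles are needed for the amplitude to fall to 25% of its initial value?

5 cycles

ζ = c/(2√(km)) = 58.5/(2√(11800 × 36.8)) = 58.5/1318 = 0.04439.
Logarithmic decrement δ = 2πζ/√(1 − ζ²) = 2π × 0.04439/√(1 − 0.00197) = 0.2792.
x_n/x₀ = e^(−nδ) ≤ 0.25; take ln: n ≥ ln(1/0.25)/δ = 1.386/0.2792 = 4.966.
So 5 complete cycles are required.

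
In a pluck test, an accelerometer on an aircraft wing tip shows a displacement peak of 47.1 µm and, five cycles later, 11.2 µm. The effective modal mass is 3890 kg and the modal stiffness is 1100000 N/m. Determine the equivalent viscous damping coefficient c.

5980 N·s/m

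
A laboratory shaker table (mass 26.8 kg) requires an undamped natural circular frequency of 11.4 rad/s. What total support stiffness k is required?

k = m·ω_n² = 26.8 × 11.40² = 26.8 × 130.0 = 3483 N/m.

3480 N/m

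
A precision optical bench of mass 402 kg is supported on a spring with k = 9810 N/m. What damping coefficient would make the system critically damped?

3970 N·s/m

c_c = 2√(k·m) = 2√(9810 × 402) = 2 × 1986 = 3972 N·s/m.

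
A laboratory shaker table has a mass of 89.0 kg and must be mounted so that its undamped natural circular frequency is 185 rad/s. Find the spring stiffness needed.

k = m·ω_n² = 89.0 × 185.0² = 89.0 × 34220 = 3046000 N/m.

3050000 N/m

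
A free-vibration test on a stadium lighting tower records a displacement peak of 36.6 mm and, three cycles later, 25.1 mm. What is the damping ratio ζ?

Logarithmic decrement δ = (1/n)·ln(x₀/x_n) = (1/3)·ln(36.6/25.1) = (1/3)·ln(1.458) = 0.1257.
ζ = δ/√(4π² + δ²) = 0.1257/√(39.48 + 0.0158) = 0.1257/6.284 = 0.02001.

0.0200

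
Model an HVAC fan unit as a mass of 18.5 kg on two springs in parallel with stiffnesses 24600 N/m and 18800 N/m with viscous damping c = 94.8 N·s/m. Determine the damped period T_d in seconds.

0.130 s

Parallel springs add: k_eq = 24600 + 18800 = 43400 N/m.
ω_n = √(k_eq/m) = √(43400/18.5) = 48.43 rad/s.
Critical damping c_c = 2√(k_eq·m) = 2√(43400 × 18.5) = 1792 N·s/m, so ζ = c/c_c = 94.8/1792 = 0.05290.
ω_d = ω_n√(1 − ζ²) = 48.43 × √(1 − 0.00280) = 48.37 rad/s.
T_d = 2π/ω_d = 0.1299 s.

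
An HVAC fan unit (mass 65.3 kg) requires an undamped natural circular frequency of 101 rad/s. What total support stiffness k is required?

k = m·ω_n² = 65.3 × 101.0² = 65.3 × 10200 = 666100 N/m.

666000 N/m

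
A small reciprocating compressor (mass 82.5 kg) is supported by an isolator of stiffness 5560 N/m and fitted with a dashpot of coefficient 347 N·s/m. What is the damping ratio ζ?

ω_n = √(k/m) = √(5560/82.5) = 8.209 rad/s.
Critical damping c_c = 2√(k·m) = 2√(5560 × 82.5) = 1355 N·s/m, so ζ = c/c_c = 347/1355 = 0.2562.

0.256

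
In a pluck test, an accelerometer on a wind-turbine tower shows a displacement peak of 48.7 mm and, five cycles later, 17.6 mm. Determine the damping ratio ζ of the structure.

0.0324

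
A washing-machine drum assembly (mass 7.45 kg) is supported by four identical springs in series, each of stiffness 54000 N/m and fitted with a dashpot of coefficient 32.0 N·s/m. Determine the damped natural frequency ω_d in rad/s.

Series springs: 1/k_eq = 4/54000, so k_eq = 54000/4 = 13500 N/m.
ω_n = √(k_eq/m) = √(13500/7.45) = 42.57 rad/s.
Critical damping c_c = 2√(k_eq·m) = 2√(13500 × 7.45) = 634.3 N·s/m, so ζ = c/c_c = 32.0/634.3 = 0.05045.
ω_d = ω_n√(1 − ζ²) = 42.57 × √(1 − 0.00255) = 42.51 rad/s.

42.5 rad/s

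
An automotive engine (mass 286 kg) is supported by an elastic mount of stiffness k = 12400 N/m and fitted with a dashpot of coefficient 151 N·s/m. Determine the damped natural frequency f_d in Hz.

ω_n = √(k/m) = √(12400/286) = 6.585 rad/s.
Critical damping c_c = 2√(k·m) = 2√(12400 × 286) = 3766 N·s/m, so ζ = c/c_c = 151/3766 = 0.04009.
ω_d = ω_n√(1 − ζ²) = 6.585 × √(1 − 0.00161) = 6.579 rad/s.
f_d = ω_d/(2π) = 1.047 Hz.

1.05 Hz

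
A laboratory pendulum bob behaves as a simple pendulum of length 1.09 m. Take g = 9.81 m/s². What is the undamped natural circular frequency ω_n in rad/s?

3.00 rad/s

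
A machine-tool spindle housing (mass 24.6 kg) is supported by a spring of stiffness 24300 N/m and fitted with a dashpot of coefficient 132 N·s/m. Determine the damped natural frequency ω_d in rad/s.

ω_n = √(k/m) = √(24300/24.6) = 31.43 rad/s.
Critical damping c_c = 2√(k·m) = 2√(24300 × 24.6) = 1546 N·s/m, so ζ = c/c_c = 132/1546 = 0.08536.
ω_d = ω_n√(1 − ζ²) = 31.43 × √(1 − 0.00729) = 31.31 rad/s.

31.3 rad/s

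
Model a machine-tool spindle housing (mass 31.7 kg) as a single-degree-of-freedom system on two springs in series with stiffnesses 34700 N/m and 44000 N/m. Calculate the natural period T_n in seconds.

0.254 s

Series springs: 1/k_eq = 1/34700 + 1/44000 = 5.155×10^-5, so k_eq = 19400 N/m.
ω_n = √(k_eq/m) = √(19400/31.7) = √612.0 = 24.74 rad/s.
T_n = 2π/ω_n = 6.283/24.74 = 0.2540 s.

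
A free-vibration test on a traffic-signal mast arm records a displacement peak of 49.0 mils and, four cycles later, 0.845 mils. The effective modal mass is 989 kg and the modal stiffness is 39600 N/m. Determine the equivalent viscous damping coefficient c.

Logarithmic decrement δ = (1/n)·ln(x₀/x_n) = (1/4)·ln(49.0/0.845) = (1/4)·ln(57.99) = 1.015.
ζ = δ/√(4π² + δ²) = 1.015/√(39.48 + 1.03) = 1.015/6.365 = 0.1595.
c = ζ · 2√(km) = 0.1595 × 2√(39600 × 989) = 0.1595 × 12520 = 1996 N·s/m.

2000 N·s/m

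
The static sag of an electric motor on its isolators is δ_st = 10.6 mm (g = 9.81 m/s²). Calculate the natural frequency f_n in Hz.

ω_n = √(g/δ_st) = √(9.81/0.0106) = √925.5 = 30.42 rad/s.
f_n = ω_n/(2π) = 30.42/6.283 = 4.842 Hz.

4.84 Hz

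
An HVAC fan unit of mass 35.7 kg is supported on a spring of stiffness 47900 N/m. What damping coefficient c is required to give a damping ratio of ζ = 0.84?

2200 N·s/m

c_c = 2√(k·m) = 2√(47900 × 35.7) = 2615 N·s/m.
c = ζ·c_c = 0.84 × 2615 = 2197 N·s/m.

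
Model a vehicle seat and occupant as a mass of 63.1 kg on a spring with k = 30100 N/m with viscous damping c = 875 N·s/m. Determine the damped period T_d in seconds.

ω_n = √(k/m) = √(30100/63.1) = 21.84 rad/s.
Critical damping c_c = 2√(k·m) = 2√(30100 × 63.1) = 2756 N·s/m, so ζ = c/c_c = 875/2756 = 0.3175.
ω_d = ω_n√(1 − ζ²) = 21.84 × √(1 − 0.101) = 20.71 rad/s.
T_d = 2π/ω_d = 0.3034 s.

0.303 s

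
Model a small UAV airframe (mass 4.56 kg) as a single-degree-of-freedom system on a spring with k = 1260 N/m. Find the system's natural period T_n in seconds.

0.378 s

ω_n = √(k/m) = √(1260/4.56) = √276.3 = 16.62 rad/s.
T_n = 2π/ω_n = 6.283/16.62 = 0.3780 s.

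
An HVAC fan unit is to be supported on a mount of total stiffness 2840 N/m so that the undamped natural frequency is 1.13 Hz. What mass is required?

56.3 kg

ω_n = 2πf_n = 2π × 1.13 = 7.100 rad/s.
m = k/ω_n² = 2840/7.100² = 2840/50.41 = 56.34 kg.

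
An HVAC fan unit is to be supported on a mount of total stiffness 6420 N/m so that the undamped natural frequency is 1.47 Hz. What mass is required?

75.3 kg

ω_n = 2πf_n = 2π × 1.47 = 9.236 rad/s.
m = k/ω_n² = 6420/9.236² = 6420/85.31 = 75.26 kg.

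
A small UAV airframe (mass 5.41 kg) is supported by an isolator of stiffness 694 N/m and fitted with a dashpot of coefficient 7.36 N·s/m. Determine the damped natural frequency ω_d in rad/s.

ω_n = √(k/m) = √(694.0/5.41) = 11.33 rad/s.
Critical damping c_c = 2√(k·m) = 2√(694.0 × 5.41) = 122.5 N·s/m, so ζ = c/c_c = 7.36/122.5 = 0.06006.
ω_d = ω_n√(1 − ζ²) = 11.33 × √(1 − 0.00361) = 11.31 rad/s.

11.3 rad/s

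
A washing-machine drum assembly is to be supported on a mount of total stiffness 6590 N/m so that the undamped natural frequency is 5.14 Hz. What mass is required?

ω_n = 2πf_n = 2π × 5.14 = 32.30 rad/s.
m = k/ω_n² = 6590/32.30² = 6590/1043 = 6.318 kg.

6.32 kg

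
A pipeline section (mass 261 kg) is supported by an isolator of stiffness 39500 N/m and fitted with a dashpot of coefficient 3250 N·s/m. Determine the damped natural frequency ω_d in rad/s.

10.6 rad/s

ω_n = √(k/m) = √(39500/261) = 12.30 rad/s.
Critical damping c_c = 2√(k·m) = 2√(39500 × 261) = 6422 N·s/m, so ζ = c/c_c = 3250/6422 = 0.5061.
ω_d = ω_n√(1 − ζ²) = 12.30 × √(1 − 0.256) = 10.61 rad/s.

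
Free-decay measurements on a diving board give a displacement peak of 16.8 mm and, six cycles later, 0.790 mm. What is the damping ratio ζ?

0.0808

Logarithmic decrement δ = (1/n)·ln(x₀/x_n) = (1/6)·ln(16.8/0.790) = (1/6)·ln(21.27) = 0.5095.
ζ = δ/√(4π² + δ²) = 0.5095/√(39.48 + 0.260) = 0.5095/6.304 = 0.08083.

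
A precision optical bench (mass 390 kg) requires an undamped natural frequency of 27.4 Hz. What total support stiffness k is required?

ω_n = 2πf_n = 2π × 27.4 = 172.2 rad/s.
k = m·ω_n² = 390 × 172.2² = 390 × 29640 = 11560000 N/m.

11600000 N/m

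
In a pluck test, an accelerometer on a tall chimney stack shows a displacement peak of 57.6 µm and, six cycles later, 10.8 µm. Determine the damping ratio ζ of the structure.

0.0444

Logarithmic decrement δ = (1/n)·ln(x₀/x_n) = (1/6)·ln(57.6/10.8) = (1/6)·ln(5.333) = 0.2790.
ζ = δ/√(4π² + δ²) = 0.2790/√(39.48 + 0.0778) = 0.2790/6.289 = 0.04436.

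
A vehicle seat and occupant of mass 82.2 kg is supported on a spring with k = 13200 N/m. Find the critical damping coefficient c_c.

c_c = 2√(k·m) = 2√(13200 × 82.2) = 2 × 1042 = 2083 N·s/m.

2080 N·s/m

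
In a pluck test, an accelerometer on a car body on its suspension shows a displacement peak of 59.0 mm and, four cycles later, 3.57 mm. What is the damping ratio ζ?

Logarithmic decrement δ = (1/n)·ln(x₀/x_n) = (1/4)·ln(59.0/3.57) = (1/4)·ln(16.53) = 0.7012.
ζ = δ/√(4π² + δ²) = 0.7012/√(39.48 + 0.492) = 0.7012/6.322 = 0.1109.

0.111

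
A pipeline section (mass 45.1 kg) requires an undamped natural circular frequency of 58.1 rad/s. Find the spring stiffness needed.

k = m·ω_n² = 45.1 × 58.10² = 45.1 × 3376 = 152200 N/m.

152000 N/m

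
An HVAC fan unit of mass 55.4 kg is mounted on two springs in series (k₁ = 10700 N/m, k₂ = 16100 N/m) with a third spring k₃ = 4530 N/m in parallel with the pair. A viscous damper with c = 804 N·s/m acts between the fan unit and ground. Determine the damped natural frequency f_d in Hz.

1.92 Hz

Series pair: k_s = k₁k₂/(k₁+k₂) = (10700)(16100)/(10700 + 16100) = 6428 N/m. In parallel with k₃: k_eq = 6428 + 4530 = 10960 N/m.
ω_n = √(k_eq/m) = √(10960/55.4) = 14.06 rad/s.
Critical damping c_c = 2√(k_eq·m) = 2√(10960 × 55.4) = 1558 N·s/m, so ζ = c/c_c = 804/1558 = 0.5159.
ω_d = ω_n√(1 − ζ²) = 14.06 × √(1 − 0.266) = 12.05 rad/s.
f_d = ω_d/(2π) = 1.917 Hz.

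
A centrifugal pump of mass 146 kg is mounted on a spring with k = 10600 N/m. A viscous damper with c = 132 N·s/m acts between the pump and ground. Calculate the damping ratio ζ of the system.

ω_n = √(k/m) = √(10600/146) = 8.521 rad/s.
Critical damping c_c = 2√(k·m) = 2√(10600 × 146) = 2488 N·s/m, so ζ = c/c_c = 132/2488 = 0.05305.

0.0531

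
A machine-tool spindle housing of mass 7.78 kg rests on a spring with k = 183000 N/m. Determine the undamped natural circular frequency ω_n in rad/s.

153 rad/s

ω_n = √(k/m) = √(183000/7.78) = √23520 = 153.4 rad/s.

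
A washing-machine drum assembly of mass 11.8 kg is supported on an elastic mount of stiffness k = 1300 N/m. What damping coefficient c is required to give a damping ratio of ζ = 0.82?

c_c = 2√(k·m) = 2√(1300 × 11.8) = 247.7 N·s/m.
c = ζ·c_c = 0.82 × 247.7 = 203.1 N·s/m.

203 N·s/m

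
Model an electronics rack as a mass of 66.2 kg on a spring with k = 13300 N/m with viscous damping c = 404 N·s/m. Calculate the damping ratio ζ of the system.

0.215

ω_n = √(k/m) = √(13300/66.2) = 14.17 rad/s.
Critical damping c_c = 2√(k·m) = 2√(13300 × 66.2) = 1877 N·s/m, so ζ = c/c_c = 404/1877 = 0.2153.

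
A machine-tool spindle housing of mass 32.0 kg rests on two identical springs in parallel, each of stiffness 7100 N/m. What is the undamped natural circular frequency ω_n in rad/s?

Parallel springs add: k_eq = 2 × 7100 = 14200 N/m.
ω_n = √(k_eq/m) = √(14200/32.0) = √443.8 = 21.07 rad/s.

21.1 rad/s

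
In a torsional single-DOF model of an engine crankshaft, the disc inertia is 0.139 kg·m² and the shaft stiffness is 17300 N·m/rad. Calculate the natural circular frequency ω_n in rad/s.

ω_n = √(k_t/J) = √(17300/0.139) = √124500 = 352.8 rad/s.

353 rad/s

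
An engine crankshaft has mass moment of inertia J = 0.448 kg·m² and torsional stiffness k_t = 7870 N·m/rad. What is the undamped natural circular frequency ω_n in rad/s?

ω_n = √(k_t/J) = √(7870/0.448) = √17570 = 132.5 rad/s.

133 rad/s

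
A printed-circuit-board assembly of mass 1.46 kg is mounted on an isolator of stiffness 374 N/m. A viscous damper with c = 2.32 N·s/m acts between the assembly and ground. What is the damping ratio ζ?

0.0496

ω_n = √(k/m) = √(374.0/1.46) = 16.01 rad/s.
Critical damping c_c = 2√(k·m) = 2√(374.0 × 1.46) = 46.73 N·s/m, so ζ = c/c_c = 2.32/46.73 = 0.04964.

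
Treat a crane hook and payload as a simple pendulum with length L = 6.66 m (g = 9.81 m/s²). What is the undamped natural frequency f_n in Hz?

0.193 Hz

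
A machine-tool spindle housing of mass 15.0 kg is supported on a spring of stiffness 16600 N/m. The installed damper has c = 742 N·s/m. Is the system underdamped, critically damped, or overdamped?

c_c = 2√(k·m) = 998.0 N·s/m; ζ = c/c_c = 742/998.0 = 0.743.
Since ζ < 1 the system is underdamped.

underdamped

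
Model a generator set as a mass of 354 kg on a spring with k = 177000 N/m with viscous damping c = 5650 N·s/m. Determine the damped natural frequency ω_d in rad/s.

ω_n = √(k/m) = √(177000/354) = 22.36 rad/s.
Critical damping c_c = 2√(k·m) = 2√(177000 × 354) = 15830 N·s/m, so ζ = c/c_c = 5650/15830 = 0.3569.
ω_d = ω_n√(1 − ζ²) = 22.36 × √(1 − 0.127) = 20.89 rad/s.

20.9 rad/s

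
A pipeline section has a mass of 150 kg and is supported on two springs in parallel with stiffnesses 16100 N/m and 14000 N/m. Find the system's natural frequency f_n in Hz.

Parallel springs add: k_eq = 16100 + 14000 = 30100 N/m.
ω_n = √(k_eq/m) = √(30100/150) = √200.7 = 14.17 rad/s.
f_n = ω_n/(2π) = 14.17/6.283 = 2.255 Hz.

2.25 Hz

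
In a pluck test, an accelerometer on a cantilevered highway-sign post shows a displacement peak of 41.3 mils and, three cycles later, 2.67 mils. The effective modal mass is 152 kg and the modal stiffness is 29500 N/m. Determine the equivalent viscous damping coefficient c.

609 N·s/m

Logarithmic decrement δ = (1/n)·ln(x₀/x_n) = (1/3)·ln(41.3/2.67) = (1/3)·ln(15.47) = 0.9129.
ζ = δ/√(4π² + δ²) = 0.9129/√(39.48 + 0.833) = 0.9129/6.349 = 0.1438.
c = ζ · 2√(km) = 0.1438 × 2√(29500 × 152) = 0.1438 × 4235 = 609.0 N·s/m.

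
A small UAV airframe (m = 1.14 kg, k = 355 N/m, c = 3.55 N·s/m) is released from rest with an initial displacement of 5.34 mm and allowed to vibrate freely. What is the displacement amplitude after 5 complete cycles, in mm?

ζ = c/(2√(km)) = 3.55/(2√(355 × 1.14)) = 3.55/40.23 = 0.08823.
Logarithmic decrement δ = 2πζ/√(1 − ζ²) = 2π × 0.08823/√(1 − 0.00779) = 0.5566.
After n cycles, x_n/x₀ = e^(−nδ), so x_5 = 5.34 × e^(−5 × 0.5566) = 5.34 × 0.06187 = 0.3304 mm.

0.330 mm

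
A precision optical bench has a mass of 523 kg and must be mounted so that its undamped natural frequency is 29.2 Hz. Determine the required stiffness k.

17600000 N/m

ω_n = 2πf_n = 2π × 29.2 = 183.5 rad/s.
k = m·ω_n² = 523 × 183.5² = 523 × 33660 = 17600000 N/m.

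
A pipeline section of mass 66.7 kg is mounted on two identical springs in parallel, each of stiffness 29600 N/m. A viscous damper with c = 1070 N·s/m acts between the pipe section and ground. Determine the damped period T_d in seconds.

0.219 s

Parallel springs add: k_eq = 2 × 29600 = 59200 N/m.
ω_n = √(k_eq/m) = √(59200/66.7) = 29.79 rad/s.
Critical damping c_c = 2√(k_eq·m) = 2√(59200 × 66.7) = 3974 N·s/m, so ζ = c/c_c = 1070/3974 = 0.2692.
ω_d = ω_n√(1 − ζ²) = 29.79 × √(1 − 0.0725) = 28.69 rad/s.
T_d = 2π/ω_d = 0.2190 s.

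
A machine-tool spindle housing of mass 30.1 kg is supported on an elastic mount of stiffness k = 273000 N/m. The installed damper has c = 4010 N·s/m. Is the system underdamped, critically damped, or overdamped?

c_c = 2√(k·m) = 5733 N·s/m; ζ = c/c_c = 4010/5733 = 0.699.
Since ζ < 1 the system is underdamped.

underdamped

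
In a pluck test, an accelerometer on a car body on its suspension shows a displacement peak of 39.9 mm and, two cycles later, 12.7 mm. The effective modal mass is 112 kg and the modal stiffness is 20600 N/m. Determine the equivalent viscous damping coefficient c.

276 N·s/m

Logarithmic decrement δ = (1/n)·ln(x₀/x_n) = (1/2)·ln(39.9/12.7) = (1/2)·ln(3.142) = 0.5724.
ζ = δ/√(4π² + δ²) = 0.5724/√(39.48 + 0.328) = 0.5724/6.309 = 0.09072.
c = ζ · 2√(km) = 0.09072 × 2√(20600 × 112) = 0.09072 × 3038 = 275.6 N·s/m.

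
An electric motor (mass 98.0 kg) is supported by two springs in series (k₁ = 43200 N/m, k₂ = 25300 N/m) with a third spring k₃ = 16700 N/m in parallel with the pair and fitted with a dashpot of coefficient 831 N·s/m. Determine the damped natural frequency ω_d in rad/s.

17.8 rad/s

Series pair: k_s = k₁k₂/(k₁+k₂) = (43200)(25300)/(43200 + 25300) = 15960 N/m. In parallel with k₃: k_eq = 15960 + 16700 = 32660 N/m.
ω_n = √(k_eq/m) = √(32660/98.0) = 18.25 rad/s.
Critical damping c_c = 2√(k_eq·m) = 2√(32660 × 98.0) = 3578 N·s/m, so ζ = c/c_c = 831/3578 = 0.2323.
ω_d = ω_n√(1 − ζ²) = 18.25 × √(1 − 0.0539) = 17.76 rad/s.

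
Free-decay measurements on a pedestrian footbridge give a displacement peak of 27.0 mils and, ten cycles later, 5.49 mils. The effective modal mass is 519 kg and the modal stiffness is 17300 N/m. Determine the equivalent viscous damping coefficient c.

152 N·s/m

Logarithmic decrement δ = (1/n)·ln(x₀/x_n) = (1/10)·ln(27.0/5.49) = (1/10)·ln(4.918) = 0.1593.
ζ = δ/√(4π² + δ²) = 0.1593/√(39.48 + 0.0254) = 0.1593/6.285 = 0.02534.
c = ζ · 2√(km) = 0.02534 × 2√(17300 × 519) = 0.02534 × 5993 = 151.9 N·s/m.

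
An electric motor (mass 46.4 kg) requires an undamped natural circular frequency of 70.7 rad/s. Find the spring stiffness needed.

232000 N/m

k = m·ω_n² = 46.4 × 70.70² = 46.4 × 4998 = 231900 N/m.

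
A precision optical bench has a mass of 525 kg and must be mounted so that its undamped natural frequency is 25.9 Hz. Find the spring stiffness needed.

13900000 N/m

ω_n = 2πf_n = 2π × 25.9 = 162.7 rad/s.
k = m·ω_n² = 525 × 162.7² = 525 × 26480 = 13900000 N/m.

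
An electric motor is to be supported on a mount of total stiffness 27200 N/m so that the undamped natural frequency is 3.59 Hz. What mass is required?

53.5 kg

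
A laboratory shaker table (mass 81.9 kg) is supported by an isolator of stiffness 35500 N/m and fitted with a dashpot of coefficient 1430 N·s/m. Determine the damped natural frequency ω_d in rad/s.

ω_n = √(k/m) = √(35500/81.9) = 20.82 rad/s.
Critical damping c_c = 2√(k·m) = 2√(35500 × 81.9) = 3410 N·s/m, so ζ = c/c_c = 1430/3410 = 0.4193.
ω_d = ω_n√(1 − ζ²) = 20.82 × √(1 − 0.176) = 18.90 rad/s.

18.9 rad/s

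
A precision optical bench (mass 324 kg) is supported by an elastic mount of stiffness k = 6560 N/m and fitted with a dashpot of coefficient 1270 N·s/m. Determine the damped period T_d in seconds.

1.55 s

ω_n = √(k/m) = √(6560/324) = 4.500 rad/s.
Critical damping c_c = 2√(k·m) = 2√(6560 × 324) = 2916 N·s/m, so ζ = c/c_c = 1270/2916 = 0.4356.
ω_d = ω_n√(1 − ζ²) = 4.500 × √(1 − 0.190) = 4.050 rad/s.
T_d = 2π/ω_d = 1.551 s.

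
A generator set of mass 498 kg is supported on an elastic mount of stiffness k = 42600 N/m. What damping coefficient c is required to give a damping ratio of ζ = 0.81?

7460 N·s/m

c_c = 2√(k·m) = 2√(42600 × 498) = 9212 N·s/m.
c = ζ·c_c = 0.81 × 9212 = 7462 N·s/m.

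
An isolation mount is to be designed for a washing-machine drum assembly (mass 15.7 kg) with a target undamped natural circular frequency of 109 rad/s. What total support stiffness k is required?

187000 N/m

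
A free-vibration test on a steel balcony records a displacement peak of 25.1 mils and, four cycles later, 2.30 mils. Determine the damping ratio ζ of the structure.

0.0947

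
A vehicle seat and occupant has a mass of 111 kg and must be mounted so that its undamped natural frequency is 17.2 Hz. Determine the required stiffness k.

1300000 N/m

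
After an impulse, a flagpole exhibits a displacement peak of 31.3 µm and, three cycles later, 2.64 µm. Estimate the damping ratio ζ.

Logarithmic decrement δ = (1/n)·ln(x₀/x_n) = (1/3)·ln(31.3/2.64) = (1/3)·ln(11.86) = 0.8243.
ζ = δ/√(4π² + δ²) = 0.8243/√(39.48 + 0.679) = 0.8243/6.337 = 0.1301.

0.130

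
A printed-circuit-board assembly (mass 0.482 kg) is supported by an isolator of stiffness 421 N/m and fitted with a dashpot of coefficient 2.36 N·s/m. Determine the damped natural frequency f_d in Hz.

4.69 Hz

ω_n = √(k/m) = √(421.0/0.482) = 29.55 rad/s.
Critical damping c_c = 2√(k·m) = 2√(421.0 × 0.482) = 28.49 N·s/m, so ζ = c/c_c = 2.36/28.49 = 0.08284.
ω_d = ω_n√(1 − ζ²) = 29.55 × √(1 − 0.00686) = 29.45 rad/s.
f_d = ω_d/(2π) = 4.688 Hz.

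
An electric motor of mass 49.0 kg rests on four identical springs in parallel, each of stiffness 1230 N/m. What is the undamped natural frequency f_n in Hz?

1.59 Hz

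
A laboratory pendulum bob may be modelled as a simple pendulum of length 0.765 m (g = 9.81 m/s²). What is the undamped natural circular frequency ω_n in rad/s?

3.58 rad/s

For a simple pendulum ω_n = √(g/L) = √(9.81/0.765) = √12.82 = 3.581 rad/s.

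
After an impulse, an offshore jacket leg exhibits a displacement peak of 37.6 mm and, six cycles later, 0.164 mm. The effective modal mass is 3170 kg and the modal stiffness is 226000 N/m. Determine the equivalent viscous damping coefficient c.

7640 N·s/m

Logarithmic decrement δ = (1/n)·ln(x₀/x_n) = (1/6)·ln(37.6/0.164) = (1/6)·ln(229.3) = 0.9058.
ζ = δ/√(4π² + δ²) = 0.9058/√(39.48 + 0.821) = 0.9058/6.348 = 0.1427.
c = ζ · 2√(km) = 0.1427 × 2√(226000 × 3170) = 0.1427 × 53530 = 7638 N·s/m.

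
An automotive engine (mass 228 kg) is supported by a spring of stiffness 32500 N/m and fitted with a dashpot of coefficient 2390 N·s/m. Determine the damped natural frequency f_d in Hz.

1.71 Hz

ω_n = √(k/m) = √(32500/228) = 11.94 rad/s.
Critical damping c_c = 2√(k·m) = 2√(32500 × 228) = 5444 N·s/m, so ζ = c/c_c = 2390/5444 = 0.4390.
ω_d = ω_n√(1 − ζ²) = 11.94 × √(1 − 0.193) = 10.73 rad/s.
f_d = ω_d/(2π) = 1.707 Hz.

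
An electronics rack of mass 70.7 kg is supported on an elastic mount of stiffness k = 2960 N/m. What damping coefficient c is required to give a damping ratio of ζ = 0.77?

c_c = 2√(k·m) = 2√(2960 × 70.7) = 914.9 N·s/m.
c = ζ·c_c = 0.77 × 914.9 = 704.5 N·s/m.

704 N·s/m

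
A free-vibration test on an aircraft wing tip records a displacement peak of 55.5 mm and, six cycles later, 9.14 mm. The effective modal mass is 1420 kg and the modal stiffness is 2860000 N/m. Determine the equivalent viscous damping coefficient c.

6090 N·s/m

Logarithmic decrement δ = (1/n)·ln(x₀/x_n) = (1/6)·ln(55.5/9.14) = (1/6)·ln(6.072) = 0.3006.
ζ = δ/√(4π² + δ²) = 0.3006/√(39.48 + 0.0904) = 0.3006/6.290 = 0.04779.
c = ζ · 2√(km) = 0.04779 × 2√(2860000 × 1420) = 0.04779 × 127500 = 6091 N·s/m.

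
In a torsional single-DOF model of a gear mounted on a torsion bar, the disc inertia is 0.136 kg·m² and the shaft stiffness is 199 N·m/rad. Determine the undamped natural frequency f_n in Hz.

6.09 Hz

ω_n = √(k_t/J) = √(199/0.136) = √1463 = 38.25 rad/s.
f_n = ω_n/(2π) = 38.25/6.283 = 6.088 Hz.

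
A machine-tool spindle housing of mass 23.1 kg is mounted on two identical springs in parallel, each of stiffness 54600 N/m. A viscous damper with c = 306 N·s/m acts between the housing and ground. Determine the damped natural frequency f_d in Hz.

Parallel springs add: k_eq = 2 × 54600 = 109200 N/m.
ω_n = √(k_eq/m) = √(109200/23.1) = 68.76 rad/s.
Critical damping c_c = 2√(k_eq·m) = 2√(109200 × 23.1) = 3176 N·s/m, so ζ = c/c_c = 306/3176 = 0.09633.
ω_d = ω_n√(1 − ζ²) = 68.76 × √(1 − 0.00928) = 68.44 rad/s.
f_d = ω_d/(2π) = 10.89 Hz.

10.9 Hz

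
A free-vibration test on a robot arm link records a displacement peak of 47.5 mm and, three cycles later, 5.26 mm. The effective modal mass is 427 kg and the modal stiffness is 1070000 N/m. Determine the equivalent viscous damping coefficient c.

4960 N·s/m

Logarithmic decrement δ = (1/n)·ln(x₀/x_n) = (1/3)·ln(47.5/5.26) = (1/3)·ln(9.030) = 0.7335.
ζ = δ/√(4π² + δ²) = 0.7335/√(39.48 + 0.538) = 0.7335/6.326 = 0.1160.
c = ζ · 2√(km) = 0.1160 × 2√(1070000 × 427) = 0.1160 × 42750 = 4957 N·s/m.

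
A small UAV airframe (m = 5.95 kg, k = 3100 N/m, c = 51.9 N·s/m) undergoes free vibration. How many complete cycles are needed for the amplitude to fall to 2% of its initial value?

4 cycles

ζ = c/(2√(km)) = 51.9/(2√(3100 × 5.95)) = 51.9/271.6 = 0.1911.
Logarithmic decrement δ = 2πζ/√(1 − ζ²) = 2π × 0.1911/√(1 − 0.0365) = 1.223.
x_n/x₀ = e^(−nδ) ≤ 0.02; take ln: n ≥ ln(1/0.02)/δ = 3.912/1.223 = 3.199.
So 4 complete cycles are required.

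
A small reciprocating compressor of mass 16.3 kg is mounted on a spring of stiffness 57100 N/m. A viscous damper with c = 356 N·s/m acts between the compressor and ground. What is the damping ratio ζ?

0.185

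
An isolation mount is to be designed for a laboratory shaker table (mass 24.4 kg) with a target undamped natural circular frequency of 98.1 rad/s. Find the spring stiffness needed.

k = m·ω_n² = 24.4 × 98.10² = 24.4 × 9624 = 234800 N/m.

235000 N/m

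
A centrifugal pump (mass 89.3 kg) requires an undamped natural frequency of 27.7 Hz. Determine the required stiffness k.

ω_n = 2πf_n = 2π × 27.7 = 174.0 rad/s.
k = m·ω_n² = 89.3 × 174.0² = 89.3 × 30290 = 2705000 N/m.

2710000 N/m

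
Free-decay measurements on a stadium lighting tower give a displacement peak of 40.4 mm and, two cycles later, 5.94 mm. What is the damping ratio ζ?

0.151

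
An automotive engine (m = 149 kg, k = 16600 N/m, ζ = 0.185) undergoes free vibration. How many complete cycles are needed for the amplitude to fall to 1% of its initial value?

Logarithmic decrement δ = 2πζ/√(1 − ζ²) = 2π × 0.1850/√(1 − 0.0342) = 1.183.
x_n/x₀ = e^(−nδ) ≤ 0.01; take ln: n ≥ ln(1/0.01)/δ = 4.605/1.183 = 3.893.
So 4 complete cycles are required.

4 cycles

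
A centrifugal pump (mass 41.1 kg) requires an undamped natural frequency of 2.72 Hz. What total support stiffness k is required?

ω_n = 2πf_n = 2π × 2.72 = 17.09 rad/s.
k = m·ω_n² = 41.1 × 17.09² = 41.1 × 292.1 = 12000 N/m.

12000 N/m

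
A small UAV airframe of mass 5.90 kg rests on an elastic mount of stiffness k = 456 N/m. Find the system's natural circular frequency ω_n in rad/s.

ω_n = √(k/m) = √(456.0/5.90) = √77.29 = 8.791 rad/s.

8.79 rad/s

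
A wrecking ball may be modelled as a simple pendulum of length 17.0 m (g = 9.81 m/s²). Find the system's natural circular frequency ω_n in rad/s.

For a simple pendulum ω_n = √(g/L) = √(9.81/17.0) = √0.5771 = 0.7596 rad/s.

0.760 rad/s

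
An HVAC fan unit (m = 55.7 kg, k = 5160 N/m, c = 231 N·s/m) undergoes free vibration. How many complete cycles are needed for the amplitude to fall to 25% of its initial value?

2 cycles

ζ = c/(2√(km)) = 231/(2√(5160 × 55.7)) = 231/1072 = 0.2154.
Logarithmic decrement δ = 2πζ/√(1 − ζ²) = 2π × 0.2154/√(1 − 0.0464) = 1.386.
x_n/x₀ = e^(−nδ) ≤ 0.25; take ln: n ≥ ln(1/0.25)/δ = 1.386/1.386 = 1.000.
So 2 complete cycles are required.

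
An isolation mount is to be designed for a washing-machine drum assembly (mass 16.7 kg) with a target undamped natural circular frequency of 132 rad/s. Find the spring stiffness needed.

291000 N/m

k = m·ω_n² = 16.7 × 132.0² = 16.7 × 17420 = 291000 N/m.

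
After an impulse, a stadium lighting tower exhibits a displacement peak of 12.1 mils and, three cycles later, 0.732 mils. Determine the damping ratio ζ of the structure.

Logarithmic decrement δ = (1/n)·ln(x₀/x_n) = (1/3)·ln(12.1/0.732) = (1/3)·ln(16.53) = 0.9351.
ζ = δ/√(4π² + δ²) = 0.9351/√(39.48 + 0.874) = 0.9351/6.352 = 0.1472.

0.147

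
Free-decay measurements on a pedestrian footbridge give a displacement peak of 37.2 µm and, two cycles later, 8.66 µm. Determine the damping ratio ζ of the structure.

Logarithmic decrement δ = (1/n)·ln(x₀/x_n) = (1/2)·ln(37.2/8.66) = (1/2)·ln(4.296) = 0.7288.
ζ = δ/√(4π² + δ²) = 0.7288/√(39.48 + 0.531) = 0.7288/6.325 = 0.1152.

0.115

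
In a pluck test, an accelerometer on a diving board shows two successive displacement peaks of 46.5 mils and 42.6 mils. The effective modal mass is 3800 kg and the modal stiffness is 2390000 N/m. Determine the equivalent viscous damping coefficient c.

Logarithmic decrement δ = (1/n)·ln(x₀/x_n) = (1/1)·ln(46.5/42.6) = (1/1)·ln(1.092) = 0.08760.
ζ = δ/√(4π² + δ²) = 0.08760/√(39.48 + 0.00767) = 0.08760/6.284 = 0.01394.
c = ζ · 2√(km) = 0.01394 × 2√(2390000 × 3800) = 0.01394 × 190600 = 2657 N·s/m.

2660 N·s/m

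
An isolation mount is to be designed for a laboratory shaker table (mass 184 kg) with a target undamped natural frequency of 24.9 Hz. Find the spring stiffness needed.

ω_n = 2πf_n = 2π × 24.9 = 156.5 rad/s.
k = m·ω_n² = 184 × 156.5² = 184 × 24480 = 4504000 N/m.

4500000 N/m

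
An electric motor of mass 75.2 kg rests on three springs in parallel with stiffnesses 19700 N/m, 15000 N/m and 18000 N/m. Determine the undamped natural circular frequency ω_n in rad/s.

26.5 rad/s

Parallel springs add: k_eq = 19700 + 15000 + 18000 = 52700 N/m.
ω_n = √(k_eq/m) = √(52700/75.2) = √700.8 = 26.47 rad/s.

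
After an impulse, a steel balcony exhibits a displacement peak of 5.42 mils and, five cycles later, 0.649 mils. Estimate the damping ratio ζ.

Logarithmic decrement δ = (1/n)·ln(x₀/x_n) = (1/5)·ln(5.42/0.649) = (1/5)·ln(8.351) = 0.4245.
ζ = δ/√(4π² + δ²) = 0.4245/√(39.48 + 0.180) = 0.4245/6.298 = 0.06741.

0.0674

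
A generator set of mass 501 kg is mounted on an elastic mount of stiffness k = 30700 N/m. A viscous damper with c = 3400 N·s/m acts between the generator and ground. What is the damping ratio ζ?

ω_n = √(k/m) = √(30700/501) = 7.828 rad/s.
Critical damping c_c = 2√(k·m) = 2√(30700 × 501) = 7844 N·s/m, so ζ = c/c_c = 3400/7844 = 0.4335.

0.433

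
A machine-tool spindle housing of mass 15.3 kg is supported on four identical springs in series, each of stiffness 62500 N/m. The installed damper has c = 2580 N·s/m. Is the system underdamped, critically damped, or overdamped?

Series springs: 1/k_eq = 4/62500, so k_eq = 62500/4 = 15620 N/m.
c_c = 2√(k_eq·m) = 977.9 N·s/m; ζ = c/c_c = 2580/977.9 = 2.64.
Since ζ > 1 the system is overdamped.

overdamped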